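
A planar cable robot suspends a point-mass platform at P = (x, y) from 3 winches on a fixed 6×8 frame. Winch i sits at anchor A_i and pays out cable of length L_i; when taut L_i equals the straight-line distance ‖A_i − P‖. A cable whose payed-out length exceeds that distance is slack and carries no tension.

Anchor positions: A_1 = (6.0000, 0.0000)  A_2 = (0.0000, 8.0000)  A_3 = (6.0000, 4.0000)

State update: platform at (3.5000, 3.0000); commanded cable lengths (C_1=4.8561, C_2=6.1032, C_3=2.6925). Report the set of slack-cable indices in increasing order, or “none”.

i=1: geometric 3.9051 vs commanded 4.8561 ⇒ slack
i=2: geometric 6.1033 vs commanded 6.1032 ⇒ taut
i=3: geometric 2.6926 vs commanded 2.6925 ⇒ taut

1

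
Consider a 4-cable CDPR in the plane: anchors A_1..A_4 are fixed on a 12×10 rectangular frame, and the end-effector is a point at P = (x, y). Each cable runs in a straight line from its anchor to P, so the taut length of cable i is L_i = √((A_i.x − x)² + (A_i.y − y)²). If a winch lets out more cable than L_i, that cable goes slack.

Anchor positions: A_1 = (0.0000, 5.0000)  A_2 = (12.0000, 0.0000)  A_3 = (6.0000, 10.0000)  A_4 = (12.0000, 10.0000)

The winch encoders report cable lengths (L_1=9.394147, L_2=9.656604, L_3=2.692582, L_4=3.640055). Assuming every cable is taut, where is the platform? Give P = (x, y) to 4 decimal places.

(8.5000, 9.0000)

circle eqns → linear via eq_j − eq_1; set c_j = A_j·A_j − L_j²
c_1 = 0.0000+25.0000−88.2500 = -63.2500
-24.0000·x + 10.0000·y = c_1−c_2 = -114.0000
-12.0000·x − 10.0000·y = c_1−c_3 = -192.0000
-24.0000·x − 10.0000·y = c_1−c_4 = -294.0000
solve first two rows → x=8.5000, y=9.0000
check cable 4: ‖A_4−P‖² = 13.2500 ≈ L_4² = 13.2500 ✓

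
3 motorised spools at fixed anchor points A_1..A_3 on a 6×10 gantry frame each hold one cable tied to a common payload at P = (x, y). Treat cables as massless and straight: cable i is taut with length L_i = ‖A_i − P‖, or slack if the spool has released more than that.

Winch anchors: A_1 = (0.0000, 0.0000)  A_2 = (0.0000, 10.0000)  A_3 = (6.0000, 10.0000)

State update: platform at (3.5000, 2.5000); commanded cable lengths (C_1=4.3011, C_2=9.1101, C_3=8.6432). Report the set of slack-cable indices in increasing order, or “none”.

i=1: geometric 4.3012 vs commanded 4.3011 ⇒ taut
i=2: geometric 8.2765 vs commanded 9.1101 ⇒ slack
i=3: geometric 7.9057 vs commanded 8.6432 ⇒ slack

2, 3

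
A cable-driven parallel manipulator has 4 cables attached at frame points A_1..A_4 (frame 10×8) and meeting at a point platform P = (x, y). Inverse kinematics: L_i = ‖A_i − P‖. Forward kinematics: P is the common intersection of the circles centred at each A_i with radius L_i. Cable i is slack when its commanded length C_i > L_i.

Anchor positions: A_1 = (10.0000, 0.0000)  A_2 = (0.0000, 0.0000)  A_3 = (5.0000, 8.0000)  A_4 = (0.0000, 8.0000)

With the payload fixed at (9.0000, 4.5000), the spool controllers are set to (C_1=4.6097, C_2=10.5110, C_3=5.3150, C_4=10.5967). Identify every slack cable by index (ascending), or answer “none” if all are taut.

i=1: geometric 4.6098 vs commanded 4.6097 ⇒ taut
i=2: geometric 10.0623 vs commanded 10.5110 ⇒ slack
i=3: geometric 5.3151 vs commanded 5.3150 ⇒ taut
i=4: geometric 9.6566 vs commanded 10.5967 ⇒ slack

2, 4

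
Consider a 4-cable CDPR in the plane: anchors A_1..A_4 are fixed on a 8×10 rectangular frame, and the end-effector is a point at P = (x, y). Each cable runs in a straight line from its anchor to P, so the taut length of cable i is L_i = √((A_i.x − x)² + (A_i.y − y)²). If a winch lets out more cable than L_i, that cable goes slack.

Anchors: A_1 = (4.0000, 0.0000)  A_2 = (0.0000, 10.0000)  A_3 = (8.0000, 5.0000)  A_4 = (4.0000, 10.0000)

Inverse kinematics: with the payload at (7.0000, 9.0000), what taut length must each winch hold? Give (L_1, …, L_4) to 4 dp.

(9.4868, 7.0711, 4.1231, 3.1623)

L_1 = √((4.0000−7.0000)² + (0.0000−9.0000)²) = 9.4868
L_2 = √((0.0000−7.0000)² + (10.0000−9.0000)²) = 7.0711
L_3 = √((8.0000−7.0000)² + (5.0000−9.0000)²) = 4.1231
L_4 = √((4.0000−7.0000)² + (10.0000−9.0000)²) = 3.1623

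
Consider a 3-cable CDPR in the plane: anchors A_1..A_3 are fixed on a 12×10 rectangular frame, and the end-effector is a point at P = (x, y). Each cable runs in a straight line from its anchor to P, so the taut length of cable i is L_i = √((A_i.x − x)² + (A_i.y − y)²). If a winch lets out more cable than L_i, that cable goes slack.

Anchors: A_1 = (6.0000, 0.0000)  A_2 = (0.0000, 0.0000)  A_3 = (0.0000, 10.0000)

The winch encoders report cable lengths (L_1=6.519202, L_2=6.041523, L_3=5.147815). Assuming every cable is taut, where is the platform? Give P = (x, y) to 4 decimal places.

expand ‖A_i−P‖²=L_i² and subtract eq 1 (k_i ≔ ‖A_i‖²−L_i²)
k_1 = 36.0000+0.0000−42.5000 = -6.5000
eq1−eq2 → [12.0000  0.0000]·P = 30.0000
eq1−eq3 → [12.0000  -20.0000]·P = -80.0000
2×2 solve → P = (2.5000, 5.5000)

(2.5000, 5.5000)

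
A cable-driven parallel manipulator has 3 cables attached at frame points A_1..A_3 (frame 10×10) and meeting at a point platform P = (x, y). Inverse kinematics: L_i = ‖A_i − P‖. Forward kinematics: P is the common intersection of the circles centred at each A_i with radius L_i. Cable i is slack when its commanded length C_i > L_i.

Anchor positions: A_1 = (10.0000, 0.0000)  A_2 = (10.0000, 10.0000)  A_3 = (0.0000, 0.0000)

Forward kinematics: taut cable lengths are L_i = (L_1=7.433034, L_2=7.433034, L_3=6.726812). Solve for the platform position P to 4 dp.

each cable: (A_i−P)·(A_i−P) = L_i²; let q_i = ‖A_i‖²−L_i²
q_1 = 100.0000+0.0000−55.2500 = 44.7500
row 1: 0.0000x − 20.0000y = -100.0000  (q_2=144.7500)
row 2: 20.0000x + 0.0000y = 90.0000  (q_3=-45.2500)
Cramer on rows 1–2 → x = 4.5000, y = 5.0000

(4.5000, 5.0000)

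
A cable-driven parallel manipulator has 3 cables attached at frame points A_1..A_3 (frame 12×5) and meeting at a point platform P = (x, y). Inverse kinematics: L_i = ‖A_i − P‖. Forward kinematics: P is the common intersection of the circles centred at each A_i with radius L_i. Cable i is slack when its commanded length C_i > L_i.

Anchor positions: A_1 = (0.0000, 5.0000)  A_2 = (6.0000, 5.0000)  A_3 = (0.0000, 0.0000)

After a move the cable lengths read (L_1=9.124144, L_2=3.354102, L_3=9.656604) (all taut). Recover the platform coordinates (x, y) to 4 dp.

(9.0000, 3.5000)

expand ‖A_i−P‖²=L_i² and subtract eq 1 (c_i ≔ ‖A_i‖²−L_i²)
c_1 = 0.0000+25.0000−83.2500 = -58.2500
eq1−eq2 → [-12.0000  0.0000]·P = -108.0000
eq1−eq3 → [0.0000  10.0000]·P = 35.0000
2×2 solve → P = (9.0000, 3.5000)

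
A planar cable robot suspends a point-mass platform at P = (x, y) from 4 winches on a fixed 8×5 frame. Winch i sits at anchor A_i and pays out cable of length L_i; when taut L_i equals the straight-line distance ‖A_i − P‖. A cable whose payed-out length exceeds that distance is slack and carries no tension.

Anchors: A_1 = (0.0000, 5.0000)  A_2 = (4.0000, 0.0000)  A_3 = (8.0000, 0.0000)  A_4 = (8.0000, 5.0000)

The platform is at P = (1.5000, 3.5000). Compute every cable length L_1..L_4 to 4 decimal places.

cable 1: Δx=-1.5000, Δy=1.5000; L_1 = √(Δx²+Δy²) = 2.1213
cable 2: Δx=2.5000, Δy=-3.5000; L_2 = √(Δx²+Δy²) = 4.3012
cable 3: Δx=6.5000, Δy=-3.5000; L_3 = √(Δx²+Δy²) = 7.3824
cable 4: Δx=6.5000, Δy=1.5000; L_4 = √(Δx²+Δy²) = 6.6708

(2.1213, 4.3012, 7.3824, 6.6708)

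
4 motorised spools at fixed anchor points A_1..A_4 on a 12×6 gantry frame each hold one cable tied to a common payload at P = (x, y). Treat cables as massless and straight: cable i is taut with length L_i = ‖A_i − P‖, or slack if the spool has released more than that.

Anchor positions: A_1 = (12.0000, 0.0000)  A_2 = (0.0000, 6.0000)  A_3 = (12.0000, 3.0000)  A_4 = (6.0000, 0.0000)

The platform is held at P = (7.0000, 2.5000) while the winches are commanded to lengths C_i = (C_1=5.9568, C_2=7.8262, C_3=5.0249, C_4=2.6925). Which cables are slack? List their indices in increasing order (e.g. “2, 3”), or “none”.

cable 1: √((5.0000)²+(-2.5000)²)=5.5902, C_1=5.9568: slack
cable 2: √((-7.0000)²+(3.5000)²)=7.8262, C_2=7.8262: taut
cable 3: √((5.0000)²+(0.5000)²)=5.0249, C_3=5.0249: taut
cable 4: √((-1.0000)²+(-2.5000)²)=2.6926, C_4=2.6925: taut

1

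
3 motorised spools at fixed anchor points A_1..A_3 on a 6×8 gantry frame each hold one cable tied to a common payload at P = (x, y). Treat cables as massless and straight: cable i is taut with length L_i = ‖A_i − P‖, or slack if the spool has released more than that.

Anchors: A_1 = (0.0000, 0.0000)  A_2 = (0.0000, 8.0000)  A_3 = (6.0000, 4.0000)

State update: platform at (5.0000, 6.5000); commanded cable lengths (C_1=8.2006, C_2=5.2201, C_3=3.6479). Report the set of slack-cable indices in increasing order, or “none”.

3

cable 1: √((-5.0000)²+(-6.5000)²)=8.2006, C_1=8.2006: taut
cable 2: √((-5.0000)²+(1.5000)²)=5.2202, C_2=5.2201: taut
cable 3: √((1.0000)²+(-2.5000)²)=2.6926, C_3=3.6479: slack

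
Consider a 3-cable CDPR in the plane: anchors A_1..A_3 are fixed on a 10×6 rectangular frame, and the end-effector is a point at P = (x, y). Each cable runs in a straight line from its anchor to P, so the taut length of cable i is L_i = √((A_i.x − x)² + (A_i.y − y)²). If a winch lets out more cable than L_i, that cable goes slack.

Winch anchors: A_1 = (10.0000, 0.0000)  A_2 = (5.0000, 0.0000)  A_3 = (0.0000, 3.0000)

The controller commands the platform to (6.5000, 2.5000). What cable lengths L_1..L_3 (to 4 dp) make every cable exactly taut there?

(4.3012, 2.9155, 6.5192)

L_1 = √((10.0000−6.5000)² + (0.0000−2.5000)²) = 4.3012
L_2 = √((5.0000−6.5000)² + (0.0000−2.5000)²) = 2.9155
L_3 = √((0.0000−6.5000)² + (3.0000−2.5000)²) = 6.5192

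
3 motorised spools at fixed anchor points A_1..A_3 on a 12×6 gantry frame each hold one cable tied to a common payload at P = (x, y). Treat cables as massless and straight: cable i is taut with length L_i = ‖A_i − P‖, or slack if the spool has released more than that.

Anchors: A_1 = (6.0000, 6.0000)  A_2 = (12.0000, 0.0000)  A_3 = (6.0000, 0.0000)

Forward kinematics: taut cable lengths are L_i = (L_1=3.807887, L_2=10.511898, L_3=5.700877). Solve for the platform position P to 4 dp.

each cable: (A_i−P)·(A_i−P) = L_i²; let k_i = ‖A_i‖²−L_i²
k_1 = 36.0000+36.0000−14.5000 = 57.5000
row 1: -12.0000x + 12.0000y = 24.0000  (k_2=33.5000)
row 2: 0.0000x + 12.0000y = 54.0000  (k_3=3.5000)
Cramer on rows 1–2 → x = 2.5000, y = 4.5000

(2.5000, 4.5000)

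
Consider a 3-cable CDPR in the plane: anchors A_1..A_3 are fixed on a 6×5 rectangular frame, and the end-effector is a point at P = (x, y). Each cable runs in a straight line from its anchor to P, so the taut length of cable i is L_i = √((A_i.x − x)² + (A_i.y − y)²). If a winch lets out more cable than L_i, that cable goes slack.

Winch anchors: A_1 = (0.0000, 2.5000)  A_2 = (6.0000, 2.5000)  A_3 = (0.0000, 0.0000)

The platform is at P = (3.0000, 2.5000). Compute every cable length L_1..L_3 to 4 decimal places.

L_1 = √((0.0000−3.0000)² + (2.5000−2.5000)²) = 3.0000
L_2 = √((6.0000−3.0000)² + (2.5000−2.5000)²) = 3.0000
L_3 = √((0.0000−3.0000)² + (0.0000−2.5000)²) = 3.9051

(3.0000, 3.0000, 3.9051)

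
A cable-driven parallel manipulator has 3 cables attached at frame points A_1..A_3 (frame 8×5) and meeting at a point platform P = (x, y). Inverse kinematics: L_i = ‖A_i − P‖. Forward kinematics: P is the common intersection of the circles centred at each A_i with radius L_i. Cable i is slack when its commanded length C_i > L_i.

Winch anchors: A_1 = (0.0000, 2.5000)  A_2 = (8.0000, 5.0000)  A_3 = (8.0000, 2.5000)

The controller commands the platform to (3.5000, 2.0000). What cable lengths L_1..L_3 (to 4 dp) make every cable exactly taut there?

(3.5355, 5.4083, 4.5277)

L_1 = √((0.0000−3.5000)² + (2.5000−2.0000)²) = 3.5355
L_2 = √((8.0000−3.5000)² + (5.0000−2.0000)²) = 5.4083
L_3 = √((8.0000−3.5000)² + (2.5000−2.0000)²) = 4.5277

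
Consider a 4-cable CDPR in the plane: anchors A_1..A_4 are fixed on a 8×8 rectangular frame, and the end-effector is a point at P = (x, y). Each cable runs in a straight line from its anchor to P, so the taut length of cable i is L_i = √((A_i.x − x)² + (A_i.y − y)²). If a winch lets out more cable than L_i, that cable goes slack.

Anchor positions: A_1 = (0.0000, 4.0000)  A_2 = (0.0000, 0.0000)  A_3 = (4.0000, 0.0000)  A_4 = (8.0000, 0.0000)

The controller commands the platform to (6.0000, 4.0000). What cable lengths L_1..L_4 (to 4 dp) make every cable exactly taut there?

(6.0000, 7.2111, 4.4721, 4.4721)

L_1 = √((0.0000−6.0000)² + (4.0000−4.0000)²) = 6.0000
L_2 = √((0.0000−6.0000)² + (0.0000−4.0000)²) = 7.2111
L_3 = √((4.0000−6.0000)² + (0.0000−4.0000)²) = 4.4721
L_4 = √((8.0000−6.0000)² + (0.0000−4.0000)²) = 4.4721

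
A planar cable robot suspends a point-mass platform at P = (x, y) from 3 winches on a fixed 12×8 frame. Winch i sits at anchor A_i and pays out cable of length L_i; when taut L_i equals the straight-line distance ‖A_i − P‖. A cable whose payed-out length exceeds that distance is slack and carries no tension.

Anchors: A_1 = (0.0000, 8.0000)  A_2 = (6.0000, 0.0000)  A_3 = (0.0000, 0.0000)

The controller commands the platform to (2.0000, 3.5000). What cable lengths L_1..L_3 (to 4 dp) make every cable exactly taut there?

(4.9244, 5.3151, 4.0311)

L_1: Δ = A_1−P = (-2.0000, 4.5000) → ‖Δ‖ = √24.2500 = 4.9244
L_2: Δ = A_2−P = (4.0000, -3.5000) → ‖Δ‖ = √28.2500 = 5.3151
L_3: Δ = A_3−P = (-2.0000, -3.5000) → ‖Δ‖ = √16.2500 = 4.0311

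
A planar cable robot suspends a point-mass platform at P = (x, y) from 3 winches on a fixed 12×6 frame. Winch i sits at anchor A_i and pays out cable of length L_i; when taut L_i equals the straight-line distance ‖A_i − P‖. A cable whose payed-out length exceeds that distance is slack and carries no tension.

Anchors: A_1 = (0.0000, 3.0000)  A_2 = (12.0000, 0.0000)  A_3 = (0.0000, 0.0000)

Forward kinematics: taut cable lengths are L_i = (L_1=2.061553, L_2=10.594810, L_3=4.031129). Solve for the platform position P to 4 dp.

(2.0000, 3.5000)

expand ‖A_i−P‖²=L_i² and subtract eq 1 (c_i ≔ ‖A_i‖²−L_i²)
c_1 = 0.0000+9.0000−4.2500 = 4.7500
eq1−eq2 → [-24.0000  6.0000]·P = -27.0000
eq1−eq3 → [0.0000  6.0000]·P = 21.0000
2×2 solve → P = (2.0000, 3.5000)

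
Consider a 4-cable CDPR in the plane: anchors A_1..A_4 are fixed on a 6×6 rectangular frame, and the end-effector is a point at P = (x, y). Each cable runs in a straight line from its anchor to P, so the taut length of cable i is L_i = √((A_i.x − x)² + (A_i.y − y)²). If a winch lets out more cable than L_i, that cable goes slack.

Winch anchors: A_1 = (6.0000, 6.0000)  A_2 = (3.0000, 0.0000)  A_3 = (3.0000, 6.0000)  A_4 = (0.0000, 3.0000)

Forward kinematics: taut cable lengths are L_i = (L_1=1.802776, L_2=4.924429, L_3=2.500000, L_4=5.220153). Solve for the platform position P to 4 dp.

(5.0000, 4.5000)

circle eqns → linear via eq_j − eq_1; set q_j = A_j·A_j − L_j²
q_1 = 36.0000+36.0000−3.2500 = 68.7500
6.0000·x + 12.0000·y = q_1−q_2 = 84.0000
6.0000·x + 0.0000·y = q_1−q_3 = 30.0000
12.0000·x + 6.0000·y = q_1−q_4 = 87.0000
solve first two rows → x=5.0000, y=4.5000
check cable 4: ‖A_4−P‖² = 27.2500 ≈ L_4² = 27.2500 ✓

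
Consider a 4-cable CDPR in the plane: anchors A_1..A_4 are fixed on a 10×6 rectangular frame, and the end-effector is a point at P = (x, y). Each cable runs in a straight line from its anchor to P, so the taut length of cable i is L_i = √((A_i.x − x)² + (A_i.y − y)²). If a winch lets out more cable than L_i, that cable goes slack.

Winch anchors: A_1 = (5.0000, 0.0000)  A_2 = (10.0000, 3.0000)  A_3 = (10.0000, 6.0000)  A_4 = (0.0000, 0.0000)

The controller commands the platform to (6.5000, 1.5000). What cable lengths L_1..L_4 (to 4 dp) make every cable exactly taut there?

L_1 = √((5.0000−6.5000)² + (0.0000−1.5000)²) = 2.1213
L_2 = √((10.0000−6.5000)² + (3.0000−1.5000)²) = 3.8079
L_3 = √((10.0000−6.5000)² + (6.0000−1.5000)²) = 5.7009
L_4 = √((0.0000−6.5000)² + (0.0000−1.5000)²) = 6.6708

(2.1213, 3.8079, 5.7009, 6.6708)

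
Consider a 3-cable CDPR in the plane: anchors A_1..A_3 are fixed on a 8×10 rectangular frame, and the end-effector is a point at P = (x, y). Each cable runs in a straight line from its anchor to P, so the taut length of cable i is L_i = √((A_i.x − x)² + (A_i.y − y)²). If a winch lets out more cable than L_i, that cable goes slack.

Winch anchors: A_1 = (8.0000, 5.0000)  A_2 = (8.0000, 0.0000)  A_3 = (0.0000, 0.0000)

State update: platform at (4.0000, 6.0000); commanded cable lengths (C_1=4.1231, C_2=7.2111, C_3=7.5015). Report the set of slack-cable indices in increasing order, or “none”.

i=1: geometric 4.1231 vs commanded 4.1231 ⇒ taut
i=2: geometric 7.2111 vs commanded 7.2111 ⇒ taut
i=3: geometric 7.2111 vs commanded 7.5015 ⇒ slack

3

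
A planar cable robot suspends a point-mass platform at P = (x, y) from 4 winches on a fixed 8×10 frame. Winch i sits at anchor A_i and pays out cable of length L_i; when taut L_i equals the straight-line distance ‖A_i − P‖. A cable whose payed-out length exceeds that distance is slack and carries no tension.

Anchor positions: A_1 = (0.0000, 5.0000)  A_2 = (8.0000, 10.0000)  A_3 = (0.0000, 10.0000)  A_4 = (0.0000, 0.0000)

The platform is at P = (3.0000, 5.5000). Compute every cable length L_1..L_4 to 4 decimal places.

(3.0414, 6.7268, 5.4083, 6.2650)

L_1: Δ = A_1−P = (-3.0000, -0.5000) → ‖Δ‖ = √9.2500 = 3.0414
L_2: Δ = A_2−P = (5.0000, 4.5000) → ‖Δ‖ = √45.2500 = 6.7268
L_3: Δ = A_3−P = (-3.0000, 4.5000) → ‖Δ‖ = √29.2500 = 5.4083
L_4: Δ = A_4−P = (-3.0000, -5.5000) → ‖Δ‖ = √39.2500 = 6.2650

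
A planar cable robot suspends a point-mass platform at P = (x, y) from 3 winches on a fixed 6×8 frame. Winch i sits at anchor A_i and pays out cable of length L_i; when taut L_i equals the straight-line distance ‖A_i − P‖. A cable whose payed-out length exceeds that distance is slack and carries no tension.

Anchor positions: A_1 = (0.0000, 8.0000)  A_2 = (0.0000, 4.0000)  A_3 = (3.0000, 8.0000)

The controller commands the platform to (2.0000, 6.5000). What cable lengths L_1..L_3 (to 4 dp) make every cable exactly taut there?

(2.5000, 3.2016, 1.8028)

L_1: Δ = A_1−P = (-2.0000, 1.5000) → ‖Δ‖ = √6.2500 = 2.5000
L_2: Δ = A_2−P = (-2.0000, -2.5000) → ‖Δ‖ = √10.2500 = 3.2016
L_3: Δ = A_3−P = (1.0000, 1.5000) → ‖Δ‖ = √3.2500 = 1.8028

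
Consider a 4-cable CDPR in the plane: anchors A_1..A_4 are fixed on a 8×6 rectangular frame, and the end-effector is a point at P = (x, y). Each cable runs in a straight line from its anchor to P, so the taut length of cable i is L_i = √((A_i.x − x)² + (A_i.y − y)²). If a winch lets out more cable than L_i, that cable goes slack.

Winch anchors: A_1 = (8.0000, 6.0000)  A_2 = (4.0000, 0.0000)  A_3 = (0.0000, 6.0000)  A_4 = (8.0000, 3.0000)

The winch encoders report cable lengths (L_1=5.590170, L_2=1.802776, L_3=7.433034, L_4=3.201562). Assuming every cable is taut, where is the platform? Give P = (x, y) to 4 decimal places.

circle eqns → linear via eq_j − eq_1; set q_j = A_j·A_j − L_j²
q_1 = 64.0000+36.0000−31.2500 = 68.7500
8.0000·x + 12.0000·y = q_1−q_2 = 56.0000
16.0000·x + 0.0000·y = q_1−q_3 = 88.0000
0.0000·x + 6.0000·y = q_1−q_4 = 6.0000
solve first two rows → x=5.5000, y=1.0000
check cable 4: ‖A_4−P‖² = 10.2500 ≈ L_4² = 10.2500 ✓

(5.5000, 1.0000)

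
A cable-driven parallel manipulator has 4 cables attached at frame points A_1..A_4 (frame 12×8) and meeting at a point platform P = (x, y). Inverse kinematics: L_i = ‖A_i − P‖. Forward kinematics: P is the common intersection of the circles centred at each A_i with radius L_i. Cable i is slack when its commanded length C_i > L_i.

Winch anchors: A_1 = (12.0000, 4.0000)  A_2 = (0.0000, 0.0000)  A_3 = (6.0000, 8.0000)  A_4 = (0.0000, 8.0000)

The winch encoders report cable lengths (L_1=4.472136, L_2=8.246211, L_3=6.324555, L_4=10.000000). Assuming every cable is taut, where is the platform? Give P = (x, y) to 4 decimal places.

circle eqns → linear via eq_j − eq_1; set c_j = A_j·A_j − L_j²
c_1 = 144.0000+16.0000−20.0000 = 140.0000
24.0000·x + 8.0000·y = c_1−c_2 = 208.0000
12.0000·x − 8.0000·y = c_1−c_3 = 80.0000
24.0000·x − 8.0000·y = c_1−c_4 = 176.0000
solve first two rows → x=8.0000, y=2.0000
check cable 4: ‖A_4−P‖² = 100.0000 ≈ L_4² = 100.0000 ✓

(8.0000, 2.0000)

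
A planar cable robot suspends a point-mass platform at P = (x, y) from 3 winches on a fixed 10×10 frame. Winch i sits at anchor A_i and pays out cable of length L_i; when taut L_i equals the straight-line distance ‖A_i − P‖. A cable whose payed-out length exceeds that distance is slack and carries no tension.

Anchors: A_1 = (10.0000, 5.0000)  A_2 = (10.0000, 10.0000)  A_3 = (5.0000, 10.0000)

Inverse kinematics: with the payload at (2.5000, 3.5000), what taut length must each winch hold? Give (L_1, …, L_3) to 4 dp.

L_1 = √((10.0000−2.5000)² + (5.0000−3.5000)²) = 7.6485
L_2 = √((10.0000−2.5000)² + (10.0000−3.5000)²) = 9.9247
L_3 = √((5.0000−2.5000)² + (10.0000−3.5000)²) = 6.9642

(7.6485, 9.9247, 6.9642)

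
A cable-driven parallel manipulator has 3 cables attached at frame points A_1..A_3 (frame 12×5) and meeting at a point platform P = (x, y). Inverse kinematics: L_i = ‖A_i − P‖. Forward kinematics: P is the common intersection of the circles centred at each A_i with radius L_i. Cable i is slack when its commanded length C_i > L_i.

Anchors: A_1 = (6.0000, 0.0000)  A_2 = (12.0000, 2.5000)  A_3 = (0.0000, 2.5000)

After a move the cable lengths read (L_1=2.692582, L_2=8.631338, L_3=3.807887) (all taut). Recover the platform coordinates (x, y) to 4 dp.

(3.5000, 1.0000)

each cable: (A_i−P)·(A_i−P) = L_i²; let k_i = ‖A_i‖²−L_i²
k_1 = 36.0000+0.0000−7.2500 = 28.7500
row 1: -12.0000x − 5.0000y = -47.0000  (k_2=75.7500)
row 2: 12.0000x − 5.0000y = 37.0000  (k_3=-8.2500)
Cramer on rows 1–2 → x = 3.5000, y = 1.0000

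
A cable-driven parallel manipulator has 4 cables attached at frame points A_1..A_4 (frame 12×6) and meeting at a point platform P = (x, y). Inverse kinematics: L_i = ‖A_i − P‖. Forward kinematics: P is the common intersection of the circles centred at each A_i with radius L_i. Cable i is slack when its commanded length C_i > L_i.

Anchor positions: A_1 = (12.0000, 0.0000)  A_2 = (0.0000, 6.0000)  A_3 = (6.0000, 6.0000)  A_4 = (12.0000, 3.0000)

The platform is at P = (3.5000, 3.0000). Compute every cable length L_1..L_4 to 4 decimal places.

L_1: Δ = A_1−P = (8.5000, -3.0000) → ‖Δ‖ = √81.2500 = 9.0139
L_2: Δ = A_2−P = (-3.5000, 3.0000) → ‖Δ‖ = √21.2500 = 4.6098
L_3: Δ = A_3−P = (2.5000, 3.0000) → ‖Δ‖ = √15.2500 = 3.9051
L_4: Δ = A_4−P = (8.5000, 0.0000) → ‖Δ‖ = √72.2500 = 8.5000

(9.0139, 4.6098, 3.9051, 8.5000)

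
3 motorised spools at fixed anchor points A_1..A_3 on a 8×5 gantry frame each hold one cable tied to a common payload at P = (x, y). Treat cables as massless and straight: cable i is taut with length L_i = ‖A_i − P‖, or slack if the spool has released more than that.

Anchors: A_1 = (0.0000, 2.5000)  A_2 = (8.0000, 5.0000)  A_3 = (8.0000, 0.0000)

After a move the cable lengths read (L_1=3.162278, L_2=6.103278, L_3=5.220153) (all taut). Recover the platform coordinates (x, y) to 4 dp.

(3.0000, 1.5000)

each cable: (A_i−P)·(A_i−P) = L_i²; let k_i = ‖A_i‖²−L_i²
k_1 = 0.0000+6.2500−10.0000 = -3.7500
row 1: -16.0000x − 5.0000y = -55.5000  (k_2=51.7500)
row 2: -16.0000x + 5.0000y = -40.5000  (k_3=36.7500)
Cramer on rows 1–2 → x = 3.0000, y = 1.5000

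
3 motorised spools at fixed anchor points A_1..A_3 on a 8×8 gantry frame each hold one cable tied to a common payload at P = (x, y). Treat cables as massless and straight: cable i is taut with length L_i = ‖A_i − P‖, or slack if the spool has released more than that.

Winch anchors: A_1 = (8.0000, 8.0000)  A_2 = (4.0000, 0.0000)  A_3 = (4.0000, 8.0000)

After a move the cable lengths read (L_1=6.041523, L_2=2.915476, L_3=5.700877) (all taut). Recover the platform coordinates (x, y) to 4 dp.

(5.5000, 2.5000)

circle eqns → linear via eq_j − eq_1; set k_j = A_j·A_j − L_j²
k_1 = 64.0000+64.0000−36.5000 = 91.5000
8.0000·x + 16.0000·y = k_1−k_2 = 84.0000
8.0000·x + 0.0000·y = k_1−k_3 = 44.0000
solve first two rows → x=5.5000, y=2.5000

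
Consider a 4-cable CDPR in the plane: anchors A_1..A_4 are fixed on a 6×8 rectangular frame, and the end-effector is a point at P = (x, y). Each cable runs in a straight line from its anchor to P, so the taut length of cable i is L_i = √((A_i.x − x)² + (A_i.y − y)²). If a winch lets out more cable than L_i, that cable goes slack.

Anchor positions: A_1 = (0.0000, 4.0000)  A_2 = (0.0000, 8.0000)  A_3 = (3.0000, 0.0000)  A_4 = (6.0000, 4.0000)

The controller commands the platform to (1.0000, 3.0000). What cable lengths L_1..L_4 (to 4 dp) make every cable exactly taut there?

(1.4142, 5.0990, 3.6056, 5.0990)

L_1: Δ = A_1−P = (-1.0000, 1.0000) → ‖Δ‖ = √2.0000 = 1.4142
L_2: Δ = A_2−P = (-1.0000, 5.0000) → ‖Δ‖ = √26.0000 = 5.0990
L_3: Δ = A_3−P = (2.0000, -3.0000) → ‖Δ‖ = √13.0000 = 3.6056
L_4: Δ = A_4−P = (5.0000, 1.0000) → ‖Δ‖ = √26.0000 = 5.0990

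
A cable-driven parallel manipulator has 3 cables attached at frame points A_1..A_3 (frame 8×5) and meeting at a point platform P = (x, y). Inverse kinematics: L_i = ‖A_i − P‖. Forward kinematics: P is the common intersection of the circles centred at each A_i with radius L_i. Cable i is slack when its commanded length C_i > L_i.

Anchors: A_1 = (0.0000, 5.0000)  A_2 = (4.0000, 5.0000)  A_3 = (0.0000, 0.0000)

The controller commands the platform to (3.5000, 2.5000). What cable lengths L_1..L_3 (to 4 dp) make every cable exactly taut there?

cable 1: Δx=-3.5000, Δy=2.5000; L_1 = √(Δx²+Δy²) = 4.3012
cable 2: Δx=0.5000, Δy=2.5000; L_2 = √(Δx²+Δy²) = 2.5495
cable 3: Δx=-3.5000, Δy=-2.5000; L_3 = √(Δx²+Δy²) = 4.3012

(4.3012, 2.5495, 4.3012)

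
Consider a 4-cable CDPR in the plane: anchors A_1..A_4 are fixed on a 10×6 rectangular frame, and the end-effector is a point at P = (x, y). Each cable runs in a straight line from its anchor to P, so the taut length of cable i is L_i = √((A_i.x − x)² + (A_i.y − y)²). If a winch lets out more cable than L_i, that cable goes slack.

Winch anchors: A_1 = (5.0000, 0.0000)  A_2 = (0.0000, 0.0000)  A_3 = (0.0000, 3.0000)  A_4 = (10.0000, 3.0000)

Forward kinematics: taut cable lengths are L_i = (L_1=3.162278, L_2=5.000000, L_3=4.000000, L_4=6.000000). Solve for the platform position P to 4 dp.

(4.0000, 3.0000)

each cable: (A_i−P)·(A_i−P) = L_i²; let k_i = ‖A_i‖²−L_i²
k_1 = 25.0000+0.0000−10.0000 = 15.0000
row 1: 10.0000x + 0.0000y = 40.0000  (k_2=-25.0000)
row 2: 10.0000x − 6.0000y = 22.0000  (k_3=-7.0000)
row 3: -10.0000x − 6.0000y = -58.0000  (k_4=73.0000)
Cramer on rows 1–2 → x = 4.0000, y = 3.0000
check cable 4: ‖A_4−P‖² = 36.0000 ≈ L_4² = 36.0000 ✓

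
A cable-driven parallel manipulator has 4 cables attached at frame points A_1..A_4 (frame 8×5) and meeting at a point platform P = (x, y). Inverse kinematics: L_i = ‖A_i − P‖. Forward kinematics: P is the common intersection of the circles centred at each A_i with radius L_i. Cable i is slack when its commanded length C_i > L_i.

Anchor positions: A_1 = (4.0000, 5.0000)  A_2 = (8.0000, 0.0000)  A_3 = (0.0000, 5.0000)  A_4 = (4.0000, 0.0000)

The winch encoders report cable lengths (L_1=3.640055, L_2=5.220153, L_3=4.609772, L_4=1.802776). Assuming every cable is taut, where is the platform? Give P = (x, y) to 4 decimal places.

expand ‖A_i−P‖²=L_i² and subtract eq 1 (q_i ≔ ‖A_i‖²−L_i²)
q_1 = 16.0000+25.0000−13.2500 = 27.7500
eq1−eq2 → [-8.0000  10.0000]·P = -9.0000
eq1−eq3 → [8.0000  0.0000]·P = 24.0000
eq1−eq4 → [0.0000  10.0000]·P = 15.0000
2×2 solve → P = (3.0000, 1.5000)
check cable 4: ‖A_4−P‖² = 3.2500 ≈ L_4² = 3.2500 ✓

(3.0000, 1.5000)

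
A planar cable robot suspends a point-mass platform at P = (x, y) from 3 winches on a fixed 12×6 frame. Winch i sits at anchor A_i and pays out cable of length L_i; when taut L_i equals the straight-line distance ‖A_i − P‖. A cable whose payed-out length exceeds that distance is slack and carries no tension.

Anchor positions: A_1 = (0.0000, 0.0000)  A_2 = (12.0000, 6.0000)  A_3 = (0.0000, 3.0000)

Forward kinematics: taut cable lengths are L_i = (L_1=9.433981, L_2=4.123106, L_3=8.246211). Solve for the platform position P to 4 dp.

(8.0000, 5.0000)

each cable: (A_i−P)·(A_i−P) = L_i²; let c_i = ‖A_i‖²−L_i²
c_1 = 0.0000+0.0000−89.0000 = -89.0000
row 1: -24.0000x − 12.0000y = -252.0000  (c_2=163.0000)
row 2: 0.0000x − 6.0000y = -30.0000  (c_3=-59.0000)
Cramer on rows 1–2 → x = 8.0000, y = 5.0000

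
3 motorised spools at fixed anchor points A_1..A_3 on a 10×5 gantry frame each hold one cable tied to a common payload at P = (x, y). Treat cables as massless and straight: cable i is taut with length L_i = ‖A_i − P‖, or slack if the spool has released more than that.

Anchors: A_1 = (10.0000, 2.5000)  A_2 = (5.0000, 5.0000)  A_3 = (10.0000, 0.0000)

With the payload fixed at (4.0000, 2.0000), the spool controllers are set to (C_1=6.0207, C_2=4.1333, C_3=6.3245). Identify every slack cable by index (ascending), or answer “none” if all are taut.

2

cable 1: √((6.0000)²+(0.5000)²)=6.0208, C_1=6.0207: taut
cable 2: √((1.0000)²+(3.0000)²)=3.1623, C_2=4.1333: slack
cable 3: √((6.0000)²+(-2.0000)²)=6.3246, C_3=6.3245: taut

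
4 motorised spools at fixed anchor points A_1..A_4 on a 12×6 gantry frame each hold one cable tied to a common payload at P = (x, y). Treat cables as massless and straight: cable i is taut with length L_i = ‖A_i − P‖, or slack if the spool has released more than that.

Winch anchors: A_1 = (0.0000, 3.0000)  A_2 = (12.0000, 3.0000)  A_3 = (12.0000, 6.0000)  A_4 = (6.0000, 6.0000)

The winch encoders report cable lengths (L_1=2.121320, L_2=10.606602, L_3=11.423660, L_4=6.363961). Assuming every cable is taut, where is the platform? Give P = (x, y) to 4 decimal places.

circle eqns → linear via eq_j − eq_1; set k_j = A_j·A_j − L_j²
k_1 = 0.0000+9.0000−4.5000 = 4.5000
-24.0000·x + 0.0000·y = k_1−k_2 = -36.0000
-24.0000·x − 6.0000·y = k_1−k_3 = -45.0000
-12.0000·x − 6.0000·y = k_1−k_4 = -27.0000
solve first two rows → x=1.5000, y=1.5000
check cable 4: ‖A_4−P‖² = 40.5000 ≈ L_4² = 40.5000 ✓

(1.5000, 1.5000)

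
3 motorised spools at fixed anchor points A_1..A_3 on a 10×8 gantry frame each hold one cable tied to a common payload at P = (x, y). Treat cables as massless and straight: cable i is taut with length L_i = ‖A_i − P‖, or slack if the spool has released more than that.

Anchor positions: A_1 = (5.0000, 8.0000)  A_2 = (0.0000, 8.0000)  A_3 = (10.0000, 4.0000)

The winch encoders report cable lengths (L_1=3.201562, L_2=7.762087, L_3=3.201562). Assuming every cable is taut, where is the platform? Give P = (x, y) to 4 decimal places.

(7.5000, 6.0000)

each cable: (A_i−P)·(A_i−P) = L_i²; let q_i = ‖A_i‖²−L_i²
q_1 = 25.0000+64.0000−10.2500 = 78.7500
row 1: 10.0000x + 0.0000y = 75.0000  (q_2=3.7500)
row 2: -10.0000x + 8.0000y = -27.0000  (q_3=105.7500)
Cramer on rows 1–2 → x = 7.5000, y = 6.0000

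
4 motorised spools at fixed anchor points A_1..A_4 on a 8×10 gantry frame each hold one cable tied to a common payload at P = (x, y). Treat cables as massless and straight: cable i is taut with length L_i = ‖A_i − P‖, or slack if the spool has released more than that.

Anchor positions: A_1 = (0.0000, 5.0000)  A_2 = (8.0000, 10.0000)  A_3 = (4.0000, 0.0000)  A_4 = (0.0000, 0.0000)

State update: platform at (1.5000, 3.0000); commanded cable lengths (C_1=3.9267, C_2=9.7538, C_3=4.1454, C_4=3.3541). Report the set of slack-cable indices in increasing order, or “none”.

cable 1: L_1 = ‖A_1−P‖ = 2.5000;  C_1 = 3.9267 → slack
cable 2: L_2 = ‖A_2−P‖ = 9.5525;  C_2 = 9.7538 → slack
cable 3: L_3 = ‖A_3−P‖ = 3.9051;  C_3 = 4.1454 → slack
cable 4: L_4 = ‖A_4−P‖ = 3.3541;  C_4 = 3.3541 → taut

1, 2, 3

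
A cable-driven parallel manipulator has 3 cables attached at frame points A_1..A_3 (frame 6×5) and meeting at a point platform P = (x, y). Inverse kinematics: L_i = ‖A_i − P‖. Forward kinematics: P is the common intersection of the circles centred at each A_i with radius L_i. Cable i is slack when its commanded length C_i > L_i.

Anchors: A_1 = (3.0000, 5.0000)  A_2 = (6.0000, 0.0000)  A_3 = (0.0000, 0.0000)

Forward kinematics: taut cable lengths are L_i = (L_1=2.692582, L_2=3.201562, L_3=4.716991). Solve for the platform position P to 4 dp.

(4.0000, 2.5000)

circle eqns → linear via eq_j − eq_1; set k_j = A_j·A_j − L_j²
k_1 = 9.0000+25.0000−7.2500 = 26.7500
-6.0000·x + 10.0000·y = k_1−k_2 = 1.0000
6.0000·x + 10.0000·y = k_1−k_3 = 49.0000
solve first two rows → x=4.0000, y=2.5000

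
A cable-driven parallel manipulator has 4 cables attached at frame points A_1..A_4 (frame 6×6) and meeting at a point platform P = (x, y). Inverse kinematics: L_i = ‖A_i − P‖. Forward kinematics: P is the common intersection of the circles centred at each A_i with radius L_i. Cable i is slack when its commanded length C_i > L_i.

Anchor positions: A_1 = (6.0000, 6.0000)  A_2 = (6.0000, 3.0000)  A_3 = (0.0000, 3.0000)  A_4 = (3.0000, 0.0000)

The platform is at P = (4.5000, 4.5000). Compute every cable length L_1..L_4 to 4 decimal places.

L_1 = √((6.0000−4.5000)² + (6.0000−4.5000)²) = 2.1213
L_2 = √((6.0000−4.5000)² + (3.0000−4.5000)²) = 2.1213
L_3 = √((0.0000−4.5000)² + (3.0000−4.5000)²) = 4.7434
L_4 = √((3.0000−4.5000)² + (0.0000−4.5000)²) = 4.7434

(2.1213, 2.1213, 4.7434, 4.7434)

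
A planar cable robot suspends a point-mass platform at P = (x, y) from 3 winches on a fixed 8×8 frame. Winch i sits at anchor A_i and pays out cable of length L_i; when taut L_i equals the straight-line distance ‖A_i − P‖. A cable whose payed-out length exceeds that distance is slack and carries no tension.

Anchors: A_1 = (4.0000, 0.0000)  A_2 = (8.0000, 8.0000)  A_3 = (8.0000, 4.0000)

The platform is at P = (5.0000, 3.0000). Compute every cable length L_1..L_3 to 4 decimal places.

(3.1623, 5.8310, 3.1623)

L_1: Δ = A_1−P = (-1.0000, -3.0000) → ‖Δ‖ = √10.0000 = 3.1623
L_2: Δ = A_2−P = (3.0000, 5.0000) → ‖Δ‖ = √34.0000 = 5.8310
L_3: Δ = A_3−P = (3.0000, 1.0000) → ‖Δ‖ = √10.0000 = 3.1623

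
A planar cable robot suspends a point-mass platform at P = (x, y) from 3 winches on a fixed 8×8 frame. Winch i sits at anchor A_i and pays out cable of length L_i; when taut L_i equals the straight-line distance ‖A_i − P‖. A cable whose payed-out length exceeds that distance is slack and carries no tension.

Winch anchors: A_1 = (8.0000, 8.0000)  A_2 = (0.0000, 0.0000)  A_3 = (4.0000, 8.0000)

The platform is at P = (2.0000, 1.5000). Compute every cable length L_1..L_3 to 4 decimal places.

L_1 = √((8.0000−2.0000)² + (8.0000−1.5000)²) = 8.8459
L_2 = √((0.0000−2.0000)² + (0.0000−1.5000)²) = 2.5000
L_3 = √((4.0000−2.0000)² + (8.0000−1.5000)²) = 6.8007

(8.8459, 2.5000, 6.8007)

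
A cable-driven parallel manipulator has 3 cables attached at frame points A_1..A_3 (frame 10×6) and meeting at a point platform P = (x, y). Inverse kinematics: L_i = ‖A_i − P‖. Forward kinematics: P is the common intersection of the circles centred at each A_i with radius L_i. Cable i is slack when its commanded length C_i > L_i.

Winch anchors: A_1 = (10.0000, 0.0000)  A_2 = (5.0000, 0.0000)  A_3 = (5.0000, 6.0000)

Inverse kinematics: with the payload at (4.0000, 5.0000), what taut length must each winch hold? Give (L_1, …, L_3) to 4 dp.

(7.8102, 5.0990, 1.4142)

cable 1: Δx=6.0000, Δy=-5.0000; L_1 = √(Δx²+Δy²) = 7.8102
cable 2: Δx=1.0000, Δy=-5.0000; L_2 = √(Δx²+Δy²) = 5.0990
cable 3: Δx=1.0000, Δy=1.0000; L_3 = √(Δx²+Δy²) = 1.4142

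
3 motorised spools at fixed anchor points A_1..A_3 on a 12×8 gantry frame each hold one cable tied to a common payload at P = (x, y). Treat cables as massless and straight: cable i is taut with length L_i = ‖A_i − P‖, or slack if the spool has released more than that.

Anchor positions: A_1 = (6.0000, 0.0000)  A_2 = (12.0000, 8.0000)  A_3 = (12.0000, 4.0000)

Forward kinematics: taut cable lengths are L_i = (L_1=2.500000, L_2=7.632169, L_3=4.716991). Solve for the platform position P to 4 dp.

circle eqns → linear via eq_j − eq_1; set q_j = A_j·A_j − L_j²
q_1 = 36.0000+0.0000−6.2500 = 29.7500
-12.0000·x − 16.0000·y = q_1−q_2 = -120.0000
-12.0000·x − 8.0000·y = q_1−q_3 = -108.0000
solve first two rows → x=8.0000, y=1.5000

(8.0000, 1.5000)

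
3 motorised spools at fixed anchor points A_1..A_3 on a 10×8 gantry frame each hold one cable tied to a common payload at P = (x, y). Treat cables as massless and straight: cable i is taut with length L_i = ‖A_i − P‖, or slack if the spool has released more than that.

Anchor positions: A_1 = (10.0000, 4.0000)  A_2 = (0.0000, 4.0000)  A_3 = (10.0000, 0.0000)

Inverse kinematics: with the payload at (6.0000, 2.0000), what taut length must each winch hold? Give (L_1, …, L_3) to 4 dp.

(4.4721, 6.3246, 4.4721)

cable 1: Δx=4.0000, Δy=2.0000; L_1 = √(Δx²+Δy²) = 4.4721
cable 2: Δx=-6.0000, Δy=2.0000; L_2 = √(Δx²+Δy²) = 6.3246
cable 3: Δx=4.0000, Δy=-2.0000; L_3 = √(Δx²+Δy²) = 4.4721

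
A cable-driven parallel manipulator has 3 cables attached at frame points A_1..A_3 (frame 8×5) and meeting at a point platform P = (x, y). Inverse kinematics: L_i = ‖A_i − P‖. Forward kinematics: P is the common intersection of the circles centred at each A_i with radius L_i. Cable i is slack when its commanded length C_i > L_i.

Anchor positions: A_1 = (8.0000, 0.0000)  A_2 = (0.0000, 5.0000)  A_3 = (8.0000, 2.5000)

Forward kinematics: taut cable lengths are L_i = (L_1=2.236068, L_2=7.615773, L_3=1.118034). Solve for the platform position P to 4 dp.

each cable: (A_i−P)·(A_i−P) = L_i²; let q_i = ‖A_i‖²−L_i²
q_1 = 64.0000+0.0000−5.0000 = 59.0000
row 1: 16.0000x − 10.0000y = 92.0000  (q_2=-33.0000)
row 2: 0.0000x − 5.0000y = -10.0000  (q_3=69.0000)
Cramer on rows 1–2 → x = 7.0000, y = 2.0000

(7.0000, 2.0000)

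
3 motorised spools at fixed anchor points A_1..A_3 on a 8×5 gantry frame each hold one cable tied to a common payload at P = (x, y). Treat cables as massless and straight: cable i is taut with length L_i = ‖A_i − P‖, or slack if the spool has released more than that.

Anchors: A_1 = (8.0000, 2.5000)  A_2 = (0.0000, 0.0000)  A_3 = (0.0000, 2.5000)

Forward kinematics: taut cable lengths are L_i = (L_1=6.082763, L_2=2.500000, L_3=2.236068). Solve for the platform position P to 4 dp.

circle eqns → linear via eq_j − eq_1; set k_j = A_j·A_j − L_j²
k_1 = 64.0000+6.2500−37.0000 = 33.2500
16.0000·x + 5.0000·y = k_1−k_2 = 39.5000
16.0000·x + 0.0000·y = k_1−k_3 = 32.0000
solve first two rows → x=2.0000, y=1.5000

(2.0000, 1.5000)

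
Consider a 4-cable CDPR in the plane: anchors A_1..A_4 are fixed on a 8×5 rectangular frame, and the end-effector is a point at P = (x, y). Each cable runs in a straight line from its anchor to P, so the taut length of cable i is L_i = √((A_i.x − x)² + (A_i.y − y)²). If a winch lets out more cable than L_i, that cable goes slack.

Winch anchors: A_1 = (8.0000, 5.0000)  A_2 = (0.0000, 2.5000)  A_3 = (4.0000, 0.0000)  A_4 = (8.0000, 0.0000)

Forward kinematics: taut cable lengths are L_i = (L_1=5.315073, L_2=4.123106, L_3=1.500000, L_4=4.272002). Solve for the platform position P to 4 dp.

(4.0000, 1.5000)

circle eqns → linear via eq_j − eq_1; set c_j = A_j·A_j − L_j²
c_1 = 64.0000+25.0000−28.2500 = 60.7500
16.0000·x + 5.0000·y = c_1−c_2 = 71.5000
8.0000·x + 10.0000·y = c_1−c_3 = 47.0000
0.0000·x + 10.0000·y = c_1−c_4 = 15.0000
solve first two rows → x=4.0000, y=1.5000
check cable 4: ‖A_4−P‖² = 18.2500 ≈ L_4² = 18.2500 ✓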